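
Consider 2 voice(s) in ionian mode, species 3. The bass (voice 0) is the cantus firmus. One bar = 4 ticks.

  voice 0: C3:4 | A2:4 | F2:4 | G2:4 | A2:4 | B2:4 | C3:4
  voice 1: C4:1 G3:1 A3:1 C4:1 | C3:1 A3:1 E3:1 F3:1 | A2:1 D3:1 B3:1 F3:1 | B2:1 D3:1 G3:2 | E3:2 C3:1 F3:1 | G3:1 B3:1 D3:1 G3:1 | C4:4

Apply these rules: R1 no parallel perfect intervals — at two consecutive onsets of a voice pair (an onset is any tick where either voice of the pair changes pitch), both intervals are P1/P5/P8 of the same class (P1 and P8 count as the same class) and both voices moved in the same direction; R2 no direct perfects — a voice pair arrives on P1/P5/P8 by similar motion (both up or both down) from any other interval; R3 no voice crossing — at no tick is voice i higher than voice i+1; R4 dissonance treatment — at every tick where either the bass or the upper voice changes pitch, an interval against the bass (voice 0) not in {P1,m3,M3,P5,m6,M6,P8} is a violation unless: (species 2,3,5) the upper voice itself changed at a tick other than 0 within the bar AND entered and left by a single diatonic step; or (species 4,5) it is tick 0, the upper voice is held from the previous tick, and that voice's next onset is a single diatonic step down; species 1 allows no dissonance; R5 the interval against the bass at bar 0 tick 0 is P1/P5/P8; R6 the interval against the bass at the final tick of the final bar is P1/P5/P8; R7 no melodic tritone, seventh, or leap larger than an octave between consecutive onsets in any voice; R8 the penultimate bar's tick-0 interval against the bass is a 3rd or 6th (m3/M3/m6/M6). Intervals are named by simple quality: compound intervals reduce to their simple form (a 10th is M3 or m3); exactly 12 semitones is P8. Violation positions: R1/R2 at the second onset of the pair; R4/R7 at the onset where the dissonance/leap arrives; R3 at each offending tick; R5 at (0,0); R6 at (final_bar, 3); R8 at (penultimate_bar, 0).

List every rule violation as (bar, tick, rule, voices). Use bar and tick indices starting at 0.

bar 0: v0=C3 v1=C4 downbeat P8
bar 1: v0=A2 v1=C3 downbeat m3
bar 2: v0=F2 v1=A2 downbeat M3
bar 3: v0=G2 v1=B2 downbeat M3
bar 4: v0=A2 v1=E3 downbeat P5
bar 5: v0=B2 v1=G3 downbeat m6
bar 6: v0=C3 v1=C4 downbeat P8
  -> R4 @ bar 2 tick 2 v(0, 1): F2/B3 TT untreated
  -> R7 @ bar 2 tick 3 v(1,): B3->F3 leap 6st
  -> R7 @ bar 3 tick 0 v(1,): F3->B2 leap 6st
  -> R2 @ bar 6 tick 0 v(0, 1): B2/G3 m6 -> C3/C4 P8 similar

(2, 2, R4, (0, 1))
(2, 3, R7, (1,))
(3, 0, R7, (1,))
(6, 0, R2, (0, 1))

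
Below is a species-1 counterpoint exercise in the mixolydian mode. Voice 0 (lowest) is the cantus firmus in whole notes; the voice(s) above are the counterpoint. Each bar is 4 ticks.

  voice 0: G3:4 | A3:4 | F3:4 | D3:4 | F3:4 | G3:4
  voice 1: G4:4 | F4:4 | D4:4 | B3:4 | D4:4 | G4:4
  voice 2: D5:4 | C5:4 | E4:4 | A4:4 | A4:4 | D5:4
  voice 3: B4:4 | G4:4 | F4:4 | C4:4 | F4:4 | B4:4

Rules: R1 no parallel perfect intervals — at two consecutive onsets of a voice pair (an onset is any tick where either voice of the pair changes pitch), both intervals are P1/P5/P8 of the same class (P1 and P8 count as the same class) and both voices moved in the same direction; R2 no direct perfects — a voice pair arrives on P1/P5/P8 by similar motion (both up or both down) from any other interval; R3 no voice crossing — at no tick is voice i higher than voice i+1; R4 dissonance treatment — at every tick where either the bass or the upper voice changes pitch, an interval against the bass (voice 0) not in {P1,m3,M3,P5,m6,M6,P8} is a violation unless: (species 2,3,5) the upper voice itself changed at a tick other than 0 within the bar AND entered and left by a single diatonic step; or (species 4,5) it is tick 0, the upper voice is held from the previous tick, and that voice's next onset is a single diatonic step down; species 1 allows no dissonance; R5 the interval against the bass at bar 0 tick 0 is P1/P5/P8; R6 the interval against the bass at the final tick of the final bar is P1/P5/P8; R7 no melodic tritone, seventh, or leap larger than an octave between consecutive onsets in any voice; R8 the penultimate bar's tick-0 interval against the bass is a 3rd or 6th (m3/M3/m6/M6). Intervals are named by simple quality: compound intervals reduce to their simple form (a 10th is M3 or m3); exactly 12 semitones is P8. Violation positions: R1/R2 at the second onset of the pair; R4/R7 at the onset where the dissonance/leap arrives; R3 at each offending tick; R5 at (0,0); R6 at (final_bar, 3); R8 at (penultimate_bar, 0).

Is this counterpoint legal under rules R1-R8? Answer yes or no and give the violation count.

bar 0: v0=G3 v1=G4 v2=D5 v3=B4 (M3)
bar 1: v0=A3 v1=F4 v2=C5 v3=G4 (m7)
bar 2: v0=F3 v1=D4 v2=E4 v3=F4 (P8)
bar 3: v0=D3 v1=B3 v2=A4 v3=C4 (m7)
bar 4: v0=F3 v1=D4 v2=A4 v3=F4 (P8)
bar 5: v0=G3 v1=G4 v2=D5 v3=B4 (M3)
  R3 @ bar0.0: D5 above B4
  R5 @ bar0.0: opens on M3
  R3 @ bar0.1: D5 above B4
  R3 @ bar0.2: D5 above B4
  R3 @ bar0.3: D5 above B4
  R1 @ bar1.0: G4/D5 P5 -> F4/C5 P5 similar
  R3 @ bar1.0: C5 above G4
  R4 @ bar1.0: A3/G4 m7 untreated
  R3 @ bar1.1: C5 above G4
  R3 @ bar1.2: C5 above G4
  R3 @ bar1.3: C5 above G4
  R2 @ bar2.0: A3/G4 m7 -> F3/F4 P8 similar
  R4 @ bar2.0: F3/E4 M7 untreated
  R3 @ bar3.0: A4 above C4
  R4 @ bar3.0: D3/C4 m7 untreated
  R3 @ bar3.1: A4 above C4
  R3 @ bar3.2: A4 above C4
  R3 @ bar3.3: A4 above C4
  R2 @ bar4.0: D3/C4 m7 -> F3/F4 P8 similar
  R3 @ bar4.0: A4 above F4
  R8 @ bar4.0: penult P8 not 3rd/6th
  R3 @ bar4.1: A4 above F4
  R3 @ bar4.2: A4 above F4
  R3 @ bar4.3: A4 above F4
  R1 @ bar5.0: D4/A4 P5 -> G4/D5 P5 similar
  R2 @ bar5.0: F3/D4 M6 -> G3/G4 P8 similar
  R2 @ bar5.0: F3/A4 M3 -> G3/D5 P5 similar
  R3 @ bar5.0: D5 above B4
  R7 @ bar5.0: F4->B4 leap 6st
  R3 @ bar5.1: D5 above B4
  R3 @ bar5.2: D5 above B4
  R3 @ bar5.3: D5 above B4
  R6 @ bar5.3: closes on M3

No (33 violations)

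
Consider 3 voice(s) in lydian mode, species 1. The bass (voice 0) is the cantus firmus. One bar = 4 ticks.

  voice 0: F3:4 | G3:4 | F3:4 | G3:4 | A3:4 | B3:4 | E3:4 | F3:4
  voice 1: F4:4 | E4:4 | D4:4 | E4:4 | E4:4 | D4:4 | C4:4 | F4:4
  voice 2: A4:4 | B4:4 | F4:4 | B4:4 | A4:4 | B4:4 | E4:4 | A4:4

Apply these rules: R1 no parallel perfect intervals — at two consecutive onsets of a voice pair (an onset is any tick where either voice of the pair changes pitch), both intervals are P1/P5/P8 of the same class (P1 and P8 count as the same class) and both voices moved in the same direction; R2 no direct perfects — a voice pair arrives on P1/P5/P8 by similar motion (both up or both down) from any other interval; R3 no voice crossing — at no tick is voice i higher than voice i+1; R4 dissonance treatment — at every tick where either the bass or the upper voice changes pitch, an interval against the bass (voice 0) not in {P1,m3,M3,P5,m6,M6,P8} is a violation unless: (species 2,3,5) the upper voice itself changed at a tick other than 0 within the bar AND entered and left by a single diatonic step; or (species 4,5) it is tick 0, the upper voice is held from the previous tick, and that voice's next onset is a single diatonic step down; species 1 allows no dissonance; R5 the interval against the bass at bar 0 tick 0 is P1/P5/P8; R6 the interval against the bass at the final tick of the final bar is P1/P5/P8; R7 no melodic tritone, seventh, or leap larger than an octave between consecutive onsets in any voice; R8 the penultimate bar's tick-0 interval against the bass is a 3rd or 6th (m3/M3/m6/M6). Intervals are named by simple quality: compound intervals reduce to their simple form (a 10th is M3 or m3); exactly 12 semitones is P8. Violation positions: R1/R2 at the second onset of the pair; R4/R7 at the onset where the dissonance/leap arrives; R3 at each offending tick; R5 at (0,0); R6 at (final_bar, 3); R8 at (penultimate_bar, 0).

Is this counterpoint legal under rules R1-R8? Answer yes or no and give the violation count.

bar 0: v0=F3 v1=F4 v2=A4 (M3)
bar 1: v0=G3 v1=E4 v2=B4 (M3)
bar 2: v0=F3 v1=D4 v2=F4 (P8)
bar 3: v0=G3 v1=E4 v2=B4 (M3)
bar 4: v0=A3 v1=E4 v2=A4 (P8)
bar 5: v0=B3 v1=D4 v2=B4 (P8)
bar 6: v0=E3 v1=C4 v2=E4 (P8)
bar 7: v0=F3 v1=F4 v2=A4 (M3)
  R5 @ bar0.0: opens on M3
  R2 @ bar2.0: G3/B4 M3 -> F3/F4 P8 similar
  R7 @ bar2.0: B4->F4 leap 6st
  R2 @ bar3.0: D4/F4 m3 -> E4/B4 P5 similar
  R7 @ bar3.0: F4->B4 leap 6st
  R1 @ bar5.0: A3/A4 P8 -> B3/B4 P8 similar
  R1 @ bar6.0: B3/B4 P8 -> E3/E4 P8 similar
  R8 @ bar6.0: penult P8 not 3rd/6th
  R2 @ bar7.0: E3/C4 m6 -> F3/F4 P8 similar
  R6 @ bar7.3: closes on M3

No (10 violations)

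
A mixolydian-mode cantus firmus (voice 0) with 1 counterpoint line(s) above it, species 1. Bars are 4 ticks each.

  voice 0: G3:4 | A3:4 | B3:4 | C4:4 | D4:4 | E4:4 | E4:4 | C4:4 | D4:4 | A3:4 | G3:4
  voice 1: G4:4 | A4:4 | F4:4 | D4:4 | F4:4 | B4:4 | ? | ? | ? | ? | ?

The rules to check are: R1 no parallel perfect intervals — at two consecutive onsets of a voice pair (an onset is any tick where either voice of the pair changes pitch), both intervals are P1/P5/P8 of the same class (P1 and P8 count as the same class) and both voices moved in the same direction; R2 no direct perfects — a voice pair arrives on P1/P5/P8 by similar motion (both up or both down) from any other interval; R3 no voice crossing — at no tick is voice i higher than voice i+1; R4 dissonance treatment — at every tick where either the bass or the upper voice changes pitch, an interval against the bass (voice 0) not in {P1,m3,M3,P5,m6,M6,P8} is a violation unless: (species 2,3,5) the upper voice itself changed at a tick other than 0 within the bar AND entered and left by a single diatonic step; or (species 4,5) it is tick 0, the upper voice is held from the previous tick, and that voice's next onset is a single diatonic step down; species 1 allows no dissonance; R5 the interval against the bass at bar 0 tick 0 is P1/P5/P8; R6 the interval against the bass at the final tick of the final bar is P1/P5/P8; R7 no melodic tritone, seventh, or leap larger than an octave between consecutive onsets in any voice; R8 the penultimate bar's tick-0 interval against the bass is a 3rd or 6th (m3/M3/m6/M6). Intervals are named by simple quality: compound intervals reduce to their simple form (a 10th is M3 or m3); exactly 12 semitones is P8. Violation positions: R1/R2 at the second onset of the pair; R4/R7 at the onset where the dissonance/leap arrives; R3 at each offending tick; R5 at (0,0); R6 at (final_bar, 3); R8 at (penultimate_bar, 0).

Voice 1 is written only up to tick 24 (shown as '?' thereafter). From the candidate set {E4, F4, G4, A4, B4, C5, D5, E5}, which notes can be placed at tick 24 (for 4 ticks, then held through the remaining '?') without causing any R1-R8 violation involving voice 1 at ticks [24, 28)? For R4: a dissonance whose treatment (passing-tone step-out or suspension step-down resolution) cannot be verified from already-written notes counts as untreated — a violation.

E4: legal
F4: violates R4,R7
G4: legal
A4: violates R4
B4: legal
C5: legal
D5: violates R4
E5: legal

{B4, C5, E4, E5, G4}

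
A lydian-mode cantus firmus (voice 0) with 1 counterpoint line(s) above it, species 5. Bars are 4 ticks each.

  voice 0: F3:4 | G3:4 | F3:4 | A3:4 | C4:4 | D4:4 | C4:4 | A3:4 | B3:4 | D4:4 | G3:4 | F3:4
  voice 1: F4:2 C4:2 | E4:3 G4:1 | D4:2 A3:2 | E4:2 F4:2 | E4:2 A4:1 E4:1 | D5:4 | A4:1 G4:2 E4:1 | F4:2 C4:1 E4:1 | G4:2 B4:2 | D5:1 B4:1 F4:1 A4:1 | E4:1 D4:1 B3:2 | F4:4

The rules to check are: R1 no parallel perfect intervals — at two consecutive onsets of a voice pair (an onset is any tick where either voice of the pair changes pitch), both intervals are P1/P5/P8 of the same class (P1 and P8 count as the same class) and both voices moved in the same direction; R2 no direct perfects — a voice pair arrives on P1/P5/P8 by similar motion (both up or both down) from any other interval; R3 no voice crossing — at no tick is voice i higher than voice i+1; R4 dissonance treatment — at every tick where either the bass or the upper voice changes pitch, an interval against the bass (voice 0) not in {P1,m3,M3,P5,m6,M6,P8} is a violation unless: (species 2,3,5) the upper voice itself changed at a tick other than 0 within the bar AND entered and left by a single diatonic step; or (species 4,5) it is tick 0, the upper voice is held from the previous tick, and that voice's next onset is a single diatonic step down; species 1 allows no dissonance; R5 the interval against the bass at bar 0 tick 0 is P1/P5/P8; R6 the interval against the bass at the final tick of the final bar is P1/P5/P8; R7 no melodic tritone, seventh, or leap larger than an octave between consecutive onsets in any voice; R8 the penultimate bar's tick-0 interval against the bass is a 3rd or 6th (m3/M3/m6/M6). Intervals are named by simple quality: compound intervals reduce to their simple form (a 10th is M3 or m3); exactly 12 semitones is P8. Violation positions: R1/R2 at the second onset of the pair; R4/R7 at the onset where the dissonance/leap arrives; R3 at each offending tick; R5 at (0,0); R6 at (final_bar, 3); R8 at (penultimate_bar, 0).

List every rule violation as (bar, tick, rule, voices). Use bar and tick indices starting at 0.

(3, 0, R2, (0, 1))
(5, 0, R2, (0, 1))
(5, 0, R7, (1,))
(9, 0, R1, (0, 1))
(9, 2, R7, (1,))
(11, 0, R7, (1,))

bar 0: v0=F3 v1=F4 downbeat P8
bar 1: v0=G3 v1=E4 downbeat M6
bar 2: v0=F3 v1=D4 downbeat M6
bar 3: v0=A3 v1=E4 downbeat P5
bar 4: v0=C4 v1=E4 downbeat M3
bar 5: v0=D4 v1=D5 downbeat P8
bar 6: v0=C4 v1=A4 downbeat M6
bar 7: v0=A3 v1=F4 downbeat m6
bar 8: v0=B3 v1=G4 downbeat m6
bar 9: v0=D4 v1=D5 downbeat P8
bar 10: v0=G3 v1=E4 downbeat M6
bar 11: v0=F3 v1=F4 downbeat P8
  -> R2 @ bar 3 tick 0 v(0, 1): F3/A3 M3 -> A3/E4 P5 similar
  -> R2 @ bar 5 tick 0 v(0, 1): C4/E4 M3 -> D4/D5 P8 similar
  -> R7 @ bar 5 tick 0 v(1,): E4->D5 leap 10st
  -> R1 @ bar 9 tick 0 v(0, 1): B3/B4 P8 -> D4/D5 P8 similar
  -> R7 @ bar 9 tick 2 v(1,): B4->F4 leap 6st
  -> R7 @ bar 11 tick 0 v(1,): B3->F4 leap 6st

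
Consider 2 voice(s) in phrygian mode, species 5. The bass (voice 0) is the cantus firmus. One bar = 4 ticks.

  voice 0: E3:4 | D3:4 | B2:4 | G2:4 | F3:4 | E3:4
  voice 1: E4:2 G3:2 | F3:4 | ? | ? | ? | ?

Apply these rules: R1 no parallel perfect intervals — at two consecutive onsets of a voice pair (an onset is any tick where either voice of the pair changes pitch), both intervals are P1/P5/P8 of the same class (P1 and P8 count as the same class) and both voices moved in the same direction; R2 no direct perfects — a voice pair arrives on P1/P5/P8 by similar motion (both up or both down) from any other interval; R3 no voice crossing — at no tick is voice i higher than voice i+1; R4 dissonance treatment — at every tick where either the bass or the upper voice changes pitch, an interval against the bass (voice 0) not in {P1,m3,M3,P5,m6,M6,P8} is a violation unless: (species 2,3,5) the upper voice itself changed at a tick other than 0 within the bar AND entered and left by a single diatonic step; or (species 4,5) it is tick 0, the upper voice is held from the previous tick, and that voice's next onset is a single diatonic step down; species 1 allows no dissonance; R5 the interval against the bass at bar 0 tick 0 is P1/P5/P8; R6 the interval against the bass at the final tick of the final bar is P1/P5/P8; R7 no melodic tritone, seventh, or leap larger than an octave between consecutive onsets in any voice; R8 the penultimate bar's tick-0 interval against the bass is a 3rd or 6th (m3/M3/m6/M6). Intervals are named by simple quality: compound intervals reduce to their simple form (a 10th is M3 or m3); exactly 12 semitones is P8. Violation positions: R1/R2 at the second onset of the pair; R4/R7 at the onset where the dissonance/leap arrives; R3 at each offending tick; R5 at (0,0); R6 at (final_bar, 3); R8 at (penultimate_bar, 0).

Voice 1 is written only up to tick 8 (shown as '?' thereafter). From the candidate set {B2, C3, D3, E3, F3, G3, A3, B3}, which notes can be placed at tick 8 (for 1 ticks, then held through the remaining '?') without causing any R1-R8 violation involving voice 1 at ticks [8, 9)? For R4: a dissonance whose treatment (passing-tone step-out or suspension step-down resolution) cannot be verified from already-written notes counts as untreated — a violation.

{D3, G3}

B2: violates R2,R7
C3: violates R4
D3: legal
E3: violates R4
F3: violates R4
G3: legal
A3: violates R4
B3: violates R7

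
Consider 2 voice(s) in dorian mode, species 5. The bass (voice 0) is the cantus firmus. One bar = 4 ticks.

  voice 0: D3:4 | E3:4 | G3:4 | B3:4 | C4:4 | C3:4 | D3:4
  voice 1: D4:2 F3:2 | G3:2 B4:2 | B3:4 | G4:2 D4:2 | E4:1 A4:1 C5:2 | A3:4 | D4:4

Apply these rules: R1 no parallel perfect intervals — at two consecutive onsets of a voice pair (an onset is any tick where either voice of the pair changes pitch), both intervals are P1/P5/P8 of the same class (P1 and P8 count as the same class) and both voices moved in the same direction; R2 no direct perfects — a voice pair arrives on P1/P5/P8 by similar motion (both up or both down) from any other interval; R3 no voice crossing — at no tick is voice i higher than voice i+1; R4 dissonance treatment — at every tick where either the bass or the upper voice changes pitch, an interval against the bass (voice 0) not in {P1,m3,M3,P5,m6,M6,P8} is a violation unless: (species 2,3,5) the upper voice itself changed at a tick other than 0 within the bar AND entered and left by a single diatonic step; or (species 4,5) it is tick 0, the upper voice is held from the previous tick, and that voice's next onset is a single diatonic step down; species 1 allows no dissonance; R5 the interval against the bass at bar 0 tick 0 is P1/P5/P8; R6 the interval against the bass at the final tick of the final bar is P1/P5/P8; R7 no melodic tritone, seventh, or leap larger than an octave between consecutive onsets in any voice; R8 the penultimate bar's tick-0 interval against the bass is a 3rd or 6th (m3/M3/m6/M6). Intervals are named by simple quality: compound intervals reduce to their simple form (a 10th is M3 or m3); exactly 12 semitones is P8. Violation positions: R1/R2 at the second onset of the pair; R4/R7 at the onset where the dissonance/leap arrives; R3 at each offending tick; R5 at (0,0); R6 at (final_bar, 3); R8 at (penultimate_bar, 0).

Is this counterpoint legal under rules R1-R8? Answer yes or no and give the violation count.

bar 0: v0=D3 v1=D4 (P8)
bar 1: v0=E3 v1=G3 (m3)
bar 2: v0=G3 v1=B3 (M3)
bar 3: v0=B3 v1=G4 (m6)
bar 4: v0=C4 v1=E4 (M3)
bar 5: v0=C3 v1=A3 (M6)
bar 6: v0=D3 v1=D4 (P8)
  R7 @ bar1.2: G3->B4 leap 16st
  R7 @ bar5.0: C5->A3 leap 15st
  R2 @ bar6.0: C3/A3 M6 -> D3/D4 P8 similar

No (3 violations)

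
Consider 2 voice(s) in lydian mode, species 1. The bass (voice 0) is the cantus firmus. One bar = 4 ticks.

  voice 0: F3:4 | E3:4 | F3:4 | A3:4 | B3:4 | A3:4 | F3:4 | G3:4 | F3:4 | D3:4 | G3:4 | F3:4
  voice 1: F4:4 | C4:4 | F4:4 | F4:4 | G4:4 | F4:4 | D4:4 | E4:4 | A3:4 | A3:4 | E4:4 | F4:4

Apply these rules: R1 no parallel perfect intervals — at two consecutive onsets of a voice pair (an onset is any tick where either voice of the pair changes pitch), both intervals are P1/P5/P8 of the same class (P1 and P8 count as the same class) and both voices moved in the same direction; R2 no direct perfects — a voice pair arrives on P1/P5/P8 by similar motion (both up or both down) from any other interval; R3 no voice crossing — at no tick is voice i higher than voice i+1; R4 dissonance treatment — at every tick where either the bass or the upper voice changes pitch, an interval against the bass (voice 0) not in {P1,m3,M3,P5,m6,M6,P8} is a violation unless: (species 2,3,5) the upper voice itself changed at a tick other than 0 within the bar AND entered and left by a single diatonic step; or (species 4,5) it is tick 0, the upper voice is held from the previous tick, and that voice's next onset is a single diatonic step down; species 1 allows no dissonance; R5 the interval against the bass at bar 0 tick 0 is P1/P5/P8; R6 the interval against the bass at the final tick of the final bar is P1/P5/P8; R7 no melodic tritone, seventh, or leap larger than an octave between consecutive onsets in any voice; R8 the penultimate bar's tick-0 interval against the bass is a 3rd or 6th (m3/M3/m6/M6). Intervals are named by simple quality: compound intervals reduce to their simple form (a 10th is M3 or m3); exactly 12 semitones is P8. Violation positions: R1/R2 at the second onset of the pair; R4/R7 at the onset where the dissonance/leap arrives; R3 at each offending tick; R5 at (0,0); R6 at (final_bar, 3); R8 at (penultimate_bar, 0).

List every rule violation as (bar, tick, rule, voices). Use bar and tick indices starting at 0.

(2, 0, R2, (0, 1))

bar 0: v0=F3 v1=F4 downbeat P8
bar 1: v0=E3 v1=C4 downbeat m6
bar 2: v0=F3 v1=F4 downbeat P8
bar 3: v0=A3 v1=F4 downbeat m6
bar 4: v0=B3 v1=G4 downbeat m6
bar 5: v0=A3 v1=F4 downbeat m6
bar 6: v0=F3 v1=D4 downbeat M6
bar 7: v0=G3 v1=E4 downbeat M6
bar 8: v0=F3 v1=A3 downbeat M3
bar 9: v0=D3 v1=A3 downbeat P5
bar 10: v0=G3 v1=E4 downbeat M6
bar 11: v0=F3 v1=F4 downbeat P8
  -> R2 @ bar 2 tick 0 v(0, 1): E3/C4 m6 -> F3/F4 P8 similar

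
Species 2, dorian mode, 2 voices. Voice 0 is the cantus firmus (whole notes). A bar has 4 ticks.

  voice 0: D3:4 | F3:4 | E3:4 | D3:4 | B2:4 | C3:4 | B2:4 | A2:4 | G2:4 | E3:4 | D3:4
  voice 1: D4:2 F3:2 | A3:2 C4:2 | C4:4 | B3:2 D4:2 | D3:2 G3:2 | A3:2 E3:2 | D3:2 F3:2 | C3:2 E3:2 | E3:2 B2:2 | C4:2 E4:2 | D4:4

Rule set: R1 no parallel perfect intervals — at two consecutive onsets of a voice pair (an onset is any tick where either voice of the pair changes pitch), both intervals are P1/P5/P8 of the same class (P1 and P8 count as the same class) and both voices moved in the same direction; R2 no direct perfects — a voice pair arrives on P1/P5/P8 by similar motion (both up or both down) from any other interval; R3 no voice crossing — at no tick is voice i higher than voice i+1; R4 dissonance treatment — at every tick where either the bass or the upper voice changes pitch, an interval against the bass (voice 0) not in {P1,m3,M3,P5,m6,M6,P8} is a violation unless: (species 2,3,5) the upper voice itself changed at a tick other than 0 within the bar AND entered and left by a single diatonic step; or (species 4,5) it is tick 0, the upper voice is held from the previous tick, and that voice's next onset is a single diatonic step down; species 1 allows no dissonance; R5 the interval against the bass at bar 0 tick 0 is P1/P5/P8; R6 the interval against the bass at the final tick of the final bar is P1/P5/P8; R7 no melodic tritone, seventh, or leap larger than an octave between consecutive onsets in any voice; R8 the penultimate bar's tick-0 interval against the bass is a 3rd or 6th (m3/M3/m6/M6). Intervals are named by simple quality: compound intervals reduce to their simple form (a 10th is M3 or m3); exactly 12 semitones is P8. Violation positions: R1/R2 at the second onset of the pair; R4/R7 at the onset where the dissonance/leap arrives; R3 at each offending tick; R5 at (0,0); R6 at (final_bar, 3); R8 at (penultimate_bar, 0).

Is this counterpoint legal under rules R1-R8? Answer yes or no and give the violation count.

No (3 violations)

bar 0: v0=D3 v1=D4 (P8)
bar 1: v0=F3 v1=A3 (M3)
bar 2: v0=E3 v1=C4 (m6)
bar 3: v0=D3 v1=B3 (M6)
bar 4: v0=B2 v1=D3 (m3)
bar 5: v0=C3 v1=A3 (M6)
bar 6: v0=B2 v1=D3 (m3)
bar 7: v0=A2 v1=C3 (m3)
bar 8: v0=G2 v1=E3 (M6)
bar 9: v0=E3 v1=C4 (m6)
bar 10: v0=D3 v1=D4 (P8)
  R4 @ bar6.2: B2/F3 TT untreated
  R7 @ bar9.0: B2->C4 leap 13st
  R1 @ bar10.0: E3/E4 P8 -> D3/D4 P8 similar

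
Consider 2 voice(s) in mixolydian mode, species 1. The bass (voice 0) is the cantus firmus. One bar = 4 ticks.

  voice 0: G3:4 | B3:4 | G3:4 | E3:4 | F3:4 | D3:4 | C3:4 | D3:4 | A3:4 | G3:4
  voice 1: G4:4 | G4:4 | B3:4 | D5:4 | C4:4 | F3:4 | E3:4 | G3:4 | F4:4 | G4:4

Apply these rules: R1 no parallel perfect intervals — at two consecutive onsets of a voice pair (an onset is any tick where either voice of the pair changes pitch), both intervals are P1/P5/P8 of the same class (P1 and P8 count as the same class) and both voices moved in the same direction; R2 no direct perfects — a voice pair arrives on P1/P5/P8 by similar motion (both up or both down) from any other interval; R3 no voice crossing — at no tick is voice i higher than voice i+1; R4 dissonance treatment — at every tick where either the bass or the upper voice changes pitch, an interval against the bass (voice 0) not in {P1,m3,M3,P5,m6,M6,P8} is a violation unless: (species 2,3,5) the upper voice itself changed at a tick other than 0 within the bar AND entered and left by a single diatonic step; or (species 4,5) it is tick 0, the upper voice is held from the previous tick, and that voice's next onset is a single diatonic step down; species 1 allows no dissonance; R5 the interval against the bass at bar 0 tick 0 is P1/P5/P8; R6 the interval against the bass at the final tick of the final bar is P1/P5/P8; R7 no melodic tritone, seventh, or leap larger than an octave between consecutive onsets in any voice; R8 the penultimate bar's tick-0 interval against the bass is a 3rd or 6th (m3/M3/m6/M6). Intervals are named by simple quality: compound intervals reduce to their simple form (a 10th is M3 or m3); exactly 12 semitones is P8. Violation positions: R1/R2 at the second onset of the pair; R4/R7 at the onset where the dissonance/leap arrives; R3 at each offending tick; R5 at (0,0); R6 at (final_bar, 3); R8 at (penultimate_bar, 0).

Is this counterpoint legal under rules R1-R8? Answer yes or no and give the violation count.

No (5 violations)

bar 0: v0=G3 v1=G4 (P8)
bar 1: v0=B3 v1=G4 (m6)
bar 2: v0=G3 v1=B3 (M3)
bar 3: v0=E3 v1=D5 (m7)
bar 4: v0=F3 v1=C4 (P5)
bar 5: v0=D3 v1=F3 (m3)
bar 6: v0=C3 v1=E3 (M3)
bar 7: v0=D3 v1=G3 (P4)
bar 8: v0=A3 v1=F4 (m6)
bar 9: v0=G3 v1=G4 (P8)
  R4 @ bar3.0: E3/D5 m7 untreated
  R7 @ bar3.0: B3->D5 leap 15st
  R7 @ bar4.0: D5->C4 leap 14st
  R4 @ bar7.0: D3/G3 P4 untreated
  R7 @ bar8.0: G3->F4 leap 10st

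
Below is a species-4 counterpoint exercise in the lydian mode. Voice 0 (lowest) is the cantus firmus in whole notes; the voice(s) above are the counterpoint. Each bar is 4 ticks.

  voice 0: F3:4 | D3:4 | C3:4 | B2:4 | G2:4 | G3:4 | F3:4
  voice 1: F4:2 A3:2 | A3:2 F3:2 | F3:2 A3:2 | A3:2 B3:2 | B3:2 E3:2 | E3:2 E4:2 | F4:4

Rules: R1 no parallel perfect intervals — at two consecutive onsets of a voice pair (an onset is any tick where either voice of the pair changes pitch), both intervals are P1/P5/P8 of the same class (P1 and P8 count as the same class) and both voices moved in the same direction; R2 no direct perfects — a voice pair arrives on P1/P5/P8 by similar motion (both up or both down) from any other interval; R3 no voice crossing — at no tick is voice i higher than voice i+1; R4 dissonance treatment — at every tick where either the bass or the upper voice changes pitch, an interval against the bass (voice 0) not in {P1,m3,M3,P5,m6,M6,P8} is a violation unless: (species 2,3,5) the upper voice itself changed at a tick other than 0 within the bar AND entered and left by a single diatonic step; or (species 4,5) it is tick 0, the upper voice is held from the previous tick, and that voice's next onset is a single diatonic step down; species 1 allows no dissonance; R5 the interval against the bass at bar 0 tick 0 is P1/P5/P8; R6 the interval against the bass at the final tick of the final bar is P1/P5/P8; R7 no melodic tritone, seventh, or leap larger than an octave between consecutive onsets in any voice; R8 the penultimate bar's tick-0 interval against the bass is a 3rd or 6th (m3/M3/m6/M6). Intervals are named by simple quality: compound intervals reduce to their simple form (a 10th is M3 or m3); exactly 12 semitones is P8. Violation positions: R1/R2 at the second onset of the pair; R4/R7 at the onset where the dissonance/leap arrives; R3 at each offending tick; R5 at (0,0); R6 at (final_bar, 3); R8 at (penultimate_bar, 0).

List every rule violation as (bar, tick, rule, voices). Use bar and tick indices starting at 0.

bar 0: v0=F3 v1=F4 downbeat P8
bar 1: v0=D3 v1=A3 downbeat P5
bar 2: v0=C3 v1=F3 downbeat P4
bar 3: v0=B2 v1=A3 downbeat m7
bar 4: v0=G2 v1=B3 downbeat M3
bar 5: v0=G3 v1=E3 downbeat m3
bar 6: v0=F3 v1=F4 downbeat P8
  -> R4 @ bar 2 tick 0 v(0, 1): C3/F3 P4 untreated
  -> R4 @ bar 3 tick 0 v(0, 1): B2/A3 m7 untreated
  -> R3 @ bar 5 tick 0 v(0, 1): G3 above E3
  -> R3 @ bar 5 tick 1 v(0, 1): G3 above E3

(2, 0, R4, (0, 1))
(3, 0, R4, (0, 1))
(5, 0, R3, (0, 1))
(5, 1, R3, (0, 1))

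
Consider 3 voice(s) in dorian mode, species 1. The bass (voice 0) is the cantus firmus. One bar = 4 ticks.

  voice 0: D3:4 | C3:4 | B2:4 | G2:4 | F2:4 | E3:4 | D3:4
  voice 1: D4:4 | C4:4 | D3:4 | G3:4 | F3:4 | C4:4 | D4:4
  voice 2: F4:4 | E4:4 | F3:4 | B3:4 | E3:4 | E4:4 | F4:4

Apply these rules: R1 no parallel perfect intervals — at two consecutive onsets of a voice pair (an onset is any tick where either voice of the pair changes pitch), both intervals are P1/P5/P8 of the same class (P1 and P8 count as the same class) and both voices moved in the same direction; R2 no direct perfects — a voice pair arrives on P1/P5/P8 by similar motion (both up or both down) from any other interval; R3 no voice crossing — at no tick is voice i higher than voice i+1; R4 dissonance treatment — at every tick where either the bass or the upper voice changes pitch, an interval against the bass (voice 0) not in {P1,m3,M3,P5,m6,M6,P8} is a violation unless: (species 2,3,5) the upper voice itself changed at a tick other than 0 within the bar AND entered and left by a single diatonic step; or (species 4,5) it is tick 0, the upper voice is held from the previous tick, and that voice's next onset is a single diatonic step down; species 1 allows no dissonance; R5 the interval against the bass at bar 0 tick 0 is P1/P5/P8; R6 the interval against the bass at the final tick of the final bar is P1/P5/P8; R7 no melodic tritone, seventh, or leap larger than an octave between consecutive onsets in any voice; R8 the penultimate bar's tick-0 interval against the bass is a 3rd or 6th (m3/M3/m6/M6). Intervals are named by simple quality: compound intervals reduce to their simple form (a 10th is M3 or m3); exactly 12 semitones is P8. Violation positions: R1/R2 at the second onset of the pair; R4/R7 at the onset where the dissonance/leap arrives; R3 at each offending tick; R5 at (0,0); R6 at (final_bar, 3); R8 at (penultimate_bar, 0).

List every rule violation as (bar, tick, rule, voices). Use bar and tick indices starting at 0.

bar 0: v0=D3 v1=D4 v2=F4 downbeat m3
bar 1: v0=C3 v1=C4 v2=E4 downbeat M3
bar 2: v0=B2 v1=D3 v2=F3 downbeat TT
bar 3: v0=G2 v1=G3 v2=B3 downbeat M3
bar 4: v0=F2 v1=F3 v2=E3 downbeat M7
bar 5: v0=E3 v1=C4 v2=E4 downbeat P8
bar 6: v0=D3 v1=D4 v2=F4 downbeat m3
  -> R5 @ bar 0 tick 0 v(0, 2): opens on m3
  -> R1 @ bar 1 tick 0 v(0, 1): D3/D4 P8 -> C3/C4 P8 similar
  -> R4 @ bar 2 tick 0 v(0, 2): B2/F3 TT untreated
  -> R7 @ bar 2 tick 0 v(1,): C4->D3 leap 10st
  -> R7 @ bar 2 tick 0 v(2,): E4->F3 leap 11st
  -> R7 @ bar 3 tick 0 v(2,): F3->B3 leap 6st
  -> R1 @ bar 4 tick 0 v(0, 1): G2/G3 P8 -> F2/F3 P8 similar
  -> R3 @ bar 4 tick 0 v(1, 2): F3 above E3
  -> R4 @ bar 4 tick 0 v(0, 2): F2/E3 M7 untreated
  -> R3 @ bar 4 tick 1 v(1, 2): F3 above E3
  -> R3 @ bar 4 tick 2 v(1, 2): F3 above E3
  -> R3 @ bar 4 tick 3 v(1, 2): F3 above E3
  -> R2 @ bar 5 tick 0 v(0, 2): F2/E3 M7 -> E3/E4 P8 similar
  -> R7 @ bar 5 tick 0 v(0,): F2->E3 leap 11st
  -> R8 @ bar 5 tick 0 v(0, 2): penult P8 not 3rd/6th
  -> R6 @ bar 6 tick 3 v(0, 2): closes on m3

(0, 0, R5, (0, 2))
(1, 0, R1, (0, 1))
(2, 0, R4, (0, 2))
(2, 0, R7, (1,))
(2, 0, R7, (2,))
(3, 0, R7, (2,))
(4, 0, R1, (0, 1))
(4, 0, R3, (1, 2))
(4, 0, R4, (0, 2))
(4, 1, R3, (1, 2))
(4, 2, R3, (1, 2))
(4, 3, R3, (1, 2))
(5, 0, R2, (0, 2))
(5, 0, R7, (0,))
(5, 0, R8, (0, 2))
(6, 3, R6, (0, 2))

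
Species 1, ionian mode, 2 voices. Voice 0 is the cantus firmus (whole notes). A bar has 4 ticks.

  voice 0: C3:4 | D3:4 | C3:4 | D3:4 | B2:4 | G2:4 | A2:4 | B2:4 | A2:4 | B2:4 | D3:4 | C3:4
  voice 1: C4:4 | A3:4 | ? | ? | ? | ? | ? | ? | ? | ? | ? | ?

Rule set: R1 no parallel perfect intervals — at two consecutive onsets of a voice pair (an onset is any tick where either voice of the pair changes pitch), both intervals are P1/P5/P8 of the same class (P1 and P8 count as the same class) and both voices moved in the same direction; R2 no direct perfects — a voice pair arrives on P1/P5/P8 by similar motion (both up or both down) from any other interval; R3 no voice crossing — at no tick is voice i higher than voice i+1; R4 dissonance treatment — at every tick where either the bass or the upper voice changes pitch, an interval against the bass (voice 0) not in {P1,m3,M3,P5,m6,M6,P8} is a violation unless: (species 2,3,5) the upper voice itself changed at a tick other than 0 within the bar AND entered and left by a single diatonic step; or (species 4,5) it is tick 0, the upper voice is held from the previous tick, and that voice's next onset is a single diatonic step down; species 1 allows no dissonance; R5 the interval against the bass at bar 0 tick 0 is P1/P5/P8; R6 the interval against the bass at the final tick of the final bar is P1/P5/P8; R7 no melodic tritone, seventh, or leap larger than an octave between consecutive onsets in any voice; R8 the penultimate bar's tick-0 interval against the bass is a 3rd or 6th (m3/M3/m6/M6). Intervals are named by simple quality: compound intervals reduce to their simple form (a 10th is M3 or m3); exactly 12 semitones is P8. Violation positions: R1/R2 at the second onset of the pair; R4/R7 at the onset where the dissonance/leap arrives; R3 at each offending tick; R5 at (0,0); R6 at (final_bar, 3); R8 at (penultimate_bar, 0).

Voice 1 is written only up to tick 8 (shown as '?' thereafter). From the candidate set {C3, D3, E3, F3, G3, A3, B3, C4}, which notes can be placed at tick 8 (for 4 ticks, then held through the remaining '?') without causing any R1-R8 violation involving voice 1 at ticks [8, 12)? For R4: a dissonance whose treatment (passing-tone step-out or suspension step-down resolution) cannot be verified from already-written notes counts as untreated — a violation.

{A3, C4, E3}

C3: violates R2
D3: violates R4
E3: legal
F3: violates R4
G3: violates R1
A3: legal
B3: violates R4
C4: legal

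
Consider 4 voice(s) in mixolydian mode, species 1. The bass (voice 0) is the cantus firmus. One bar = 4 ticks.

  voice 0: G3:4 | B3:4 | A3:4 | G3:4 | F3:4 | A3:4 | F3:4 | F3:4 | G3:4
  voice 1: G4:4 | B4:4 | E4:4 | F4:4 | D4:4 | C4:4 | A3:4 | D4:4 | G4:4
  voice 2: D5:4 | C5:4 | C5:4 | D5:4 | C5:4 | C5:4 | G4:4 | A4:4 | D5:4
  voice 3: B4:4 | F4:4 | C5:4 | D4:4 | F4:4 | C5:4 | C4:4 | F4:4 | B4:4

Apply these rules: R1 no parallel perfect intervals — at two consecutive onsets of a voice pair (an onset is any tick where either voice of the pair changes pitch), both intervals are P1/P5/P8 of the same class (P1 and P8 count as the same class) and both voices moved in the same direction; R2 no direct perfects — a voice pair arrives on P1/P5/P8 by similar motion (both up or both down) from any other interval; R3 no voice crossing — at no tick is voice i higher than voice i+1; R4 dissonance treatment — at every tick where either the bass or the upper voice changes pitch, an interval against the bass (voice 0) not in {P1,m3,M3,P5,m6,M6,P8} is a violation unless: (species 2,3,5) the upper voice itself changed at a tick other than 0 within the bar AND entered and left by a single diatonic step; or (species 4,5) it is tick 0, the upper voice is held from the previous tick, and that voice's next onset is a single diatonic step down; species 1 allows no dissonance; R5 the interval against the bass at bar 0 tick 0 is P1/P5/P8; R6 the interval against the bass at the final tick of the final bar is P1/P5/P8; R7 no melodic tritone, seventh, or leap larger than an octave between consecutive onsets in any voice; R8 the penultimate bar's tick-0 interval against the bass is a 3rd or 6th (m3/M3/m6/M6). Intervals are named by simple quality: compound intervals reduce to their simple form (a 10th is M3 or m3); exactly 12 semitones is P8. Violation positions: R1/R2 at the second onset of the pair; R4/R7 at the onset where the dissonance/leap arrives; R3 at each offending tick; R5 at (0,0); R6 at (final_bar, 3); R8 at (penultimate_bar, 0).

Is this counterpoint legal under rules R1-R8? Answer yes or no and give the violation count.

No (49 violations)

bar 0: v0=G3 v1=G4 v2=D5 v3=B4 (M3)
bar 1: v0=B3 v1=B4 v2=C5 v3=F4 (TT)
bar 2: v0=A3 v1=E4 v2=C5 v3=C5 (m3)
bar 3: v0=G3 v1=F4 v2=D5 v3=D4 (P5)
bar 4: v0=F3 v1=D4 v2=C5 v3=F4 (P8)
bar 5: v0=A3 v1=C4 v2=C5 v3=C5 (m3)
bar 6: v0=F3 v1=A3 v2=G4 v3=C4 (P5)
bar 7: v0=F3 v1=D4 v2=A4 v3=F4 (P8)
bar 8: v0=G3 v1=G4 v2=D5 v3=B4 (M3)
  R3 @ bar0.0: D5 above B4
  R5 @ bar0.0: opens on M3
  R3 @ bar0.1: D5 above B4
  R3 @ bar0.2: D5 above B4
  R3 @ bar0.3: D5 above B4
  R1 @ bar1.0: G3/G4 P8 -> B3/B4 P8 similar
  R2 @ bar1.0: D5/B4 m3 -> C5/F4 P5 similar
  R3 @ bar1.0: C5 above F4
  R4 @ bar1.0: B3/C5 m2 untreated
  R4 @ bar1.0: B3/F4 TT untreated
  R7 @ bar1.0: B4->F4 leap 6st
  R3 @ bar1.1: C5 above F4
  R3 @ bar1.2: C5 above F4
  R3 @ bar1.3: C5 above F4
  R2 @ bar2.0: B3/B4 P8 -> A3/E4 P5 similar
  R2 @ bar3.0: A3/C5 m3 -> G3/D4 P5 similar
  R3 @ bar3.0: D5 above D4
  R4 @ bar3.0: G3/F4 m7 untreated
  R7 @ bar3.0: C5->D4 leap 10st
  R3 @ bar3.1: D5 above D4
  R3 @ bar3.2: D5 above D4
  R3 @ bar3.3: D5 above D4
  R1 @ bar4.0: G3/D5 P5 -> F3/C5 P5 similar
  R3 @ bar4.0: C5 above F4
  R3 @ bar4.1: C5 above F4
  R3 @ bar4.2: C5 above F4
  R3 @ bar4.3: C5 above F4
  R2 @ bar6.0: A3/C5 m3 -> F3/C4 P5 similar
  R2 @ bar6.0: C5/C5 P1 -> G4/C4 P5 similar
  R3 @ bar6.0: G4 above C4
  R4 @ bar6.0: F3/G4 M2 untreated
  R3 @ bar6.1: G4 above C4
  R3 @ bar6.2: G4 above C4
  R3 @ bar6.3: G4 above C4
  R2 @ bar7.0: A3/G4 m7 -> D4/A4 P5 similar
  R3 @ bar7.0: A4 above F4
  R8 @ bar7.0: penult P8 not 3rd/6th
  R3 @ bar7.1: A4 above F4
  R3 @ bar7.2: A4 above F4
  R3 @ bar7.3: A4 above F4
  R1 @ bar8.0: D4/A4 P5 -> G4/D5 P5 similar
  R2 @ bar8.0: F3/D4 M6 -> G3/G4 P8 similar
  R2 @ bar8.0: F3/A4 M3 -> G3/D5 P5 similar
  R3 @ bar8.0: D5 above B4
  R7 @ bar8.0: F4->B4 leap 6st
  R3 @ bar8.1: D5 above B4
  R3 @ bar8.2: D5 above B4
  R3 @ bar8.3: D5 above B4
  R6 @ bar8.3: closes on M3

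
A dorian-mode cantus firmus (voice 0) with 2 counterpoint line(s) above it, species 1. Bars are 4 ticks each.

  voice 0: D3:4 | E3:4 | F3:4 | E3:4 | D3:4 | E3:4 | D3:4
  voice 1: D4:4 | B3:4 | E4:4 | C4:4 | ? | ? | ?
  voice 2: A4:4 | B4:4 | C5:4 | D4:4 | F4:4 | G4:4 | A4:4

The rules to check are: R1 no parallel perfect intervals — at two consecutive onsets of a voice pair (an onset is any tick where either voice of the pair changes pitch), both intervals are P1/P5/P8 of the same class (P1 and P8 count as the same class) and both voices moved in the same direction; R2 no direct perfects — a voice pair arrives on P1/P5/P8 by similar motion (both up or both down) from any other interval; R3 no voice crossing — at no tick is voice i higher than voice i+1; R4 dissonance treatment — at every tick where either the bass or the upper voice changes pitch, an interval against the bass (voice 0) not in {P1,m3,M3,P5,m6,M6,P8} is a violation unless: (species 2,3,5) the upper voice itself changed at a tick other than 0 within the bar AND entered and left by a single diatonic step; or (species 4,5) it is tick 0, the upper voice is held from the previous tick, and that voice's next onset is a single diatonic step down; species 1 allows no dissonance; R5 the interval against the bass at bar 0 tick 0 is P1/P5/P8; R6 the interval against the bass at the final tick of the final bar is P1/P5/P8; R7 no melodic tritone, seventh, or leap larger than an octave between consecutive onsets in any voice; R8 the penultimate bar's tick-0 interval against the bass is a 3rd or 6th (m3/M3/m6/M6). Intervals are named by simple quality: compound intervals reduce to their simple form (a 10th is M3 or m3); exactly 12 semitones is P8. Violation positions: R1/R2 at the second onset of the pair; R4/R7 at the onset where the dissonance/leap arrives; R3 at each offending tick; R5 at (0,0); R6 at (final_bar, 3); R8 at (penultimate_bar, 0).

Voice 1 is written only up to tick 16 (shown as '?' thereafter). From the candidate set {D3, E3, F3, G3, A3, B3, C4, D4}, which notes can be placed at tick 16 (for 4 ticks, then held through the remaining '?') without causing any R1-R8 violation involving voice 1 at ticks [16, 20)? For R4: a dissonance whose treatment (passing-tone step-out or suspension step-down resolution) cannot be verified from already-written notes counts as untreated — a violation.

{B3, D4, F3}

D3: violates R2,R7
E3: violates R4
F3: legal
G3: violates R4
A3: violates R2
B3: legal
C4: violates R4
D4: legal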